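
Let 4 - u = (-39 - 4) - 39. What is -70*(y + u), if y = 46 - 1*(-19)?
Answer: -10570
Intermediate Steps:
y = 65 (y = 46 + 19 = 65)
u = 86 (u = 4 - ((-39 - 4) - 39) = 4 - (-43 - 39) = 4 - 1*(-82) = 4 + 82 = 86)
-70*(y + u) = -70*(65 + 86) = -70*151 = -10570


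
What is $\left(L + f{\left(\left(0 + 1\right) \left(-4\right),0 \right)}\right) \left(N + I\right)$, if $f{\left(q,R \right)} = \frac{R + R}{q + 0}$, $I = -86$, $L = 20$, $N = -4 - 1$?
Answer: $-1820$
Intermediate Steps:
$N = -5$
$f{\left(q,R \right)} = \frac{2 R}{q}$
$\left(L + f{\left(\left(0 + 1\right) \left(-4\right),0 \right)}\right) \left(N + I\right) = \left(20 + 2 \cdot 0 \frac{1}{\left(0 + 1\right) \left(-4\right)}\right) \left(-5 - 86\right) = \left(20 + 2 \cdot 0 \frac{1}{1 \left(-4\right)}\right) \left(-91\right) = \left(20 + 2 \cdot 0 \frac{1}{-4}\right) \left(-91\right) = \left(20 + 2 \cdot 0 \left(- \frac{1}{4}\right)\right) \left(-91\right) = \left(20 + 0\right) \left(-91\right) = 20 \left(-91\right) = -1820$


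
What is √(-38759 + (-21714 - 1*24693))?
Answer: I*√85166 ≈ 291.83*I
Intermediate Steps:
√(-38759 + (-21714 - 1*24693)) = √(-38759 + (-21714 - 24693)) = √(-38759 - 46407) = √(-85166) = I*√85166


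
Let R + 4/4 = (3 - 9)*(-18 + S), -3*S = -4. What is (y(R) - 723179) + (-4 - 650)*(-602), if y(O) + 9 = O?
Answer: -329381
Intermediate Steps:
S = 4/3 (S = -⅓*(-4) = 4/3 ≈ 1.3333)
R = 99 (R = -1 + (3 - 9)*(-18 + 4/3) = -1 - 6*(-50/3) = -1 + 100 = 99)
y(O) = -9 + O
(y(R) - 723179) + (-4 - 650)*(-602) = ((-9 + 99) - 723179) + (-4 - 650)*(-602) = (90 - 723179) - 654*(-602) = -723089 + 393708 = -329381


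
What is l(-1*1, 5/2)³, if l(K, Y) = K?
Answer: -1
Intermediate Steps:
l(-1*1, 5/2)³ = (-1*1)³ = (-1)³ = -1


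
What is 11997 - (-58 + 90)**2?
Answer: 10973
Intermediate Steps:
11997 - (-58 + 90)**2 = 11997 - 1*32**2 = 11997 - 1*1024 = 11997 - 1024 = 10973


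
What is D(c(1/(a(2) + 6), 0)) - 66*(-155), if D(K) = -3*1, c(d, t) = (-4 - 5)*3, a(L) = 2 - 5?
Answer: 10227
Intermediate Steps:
a(L) = -3
c(d, t) = -27 (c(d, t) = -9*3 = -27)
D(K) = -3
D(c(1/(a(2) + 6), 0)) - 66*(-155) = -3 - 66*(-155) = -3 + 10230 = 10227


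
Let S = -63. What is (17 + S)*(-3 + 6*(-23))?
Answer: 6486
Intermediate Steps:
(17 + S)*(-3 + 6*(-23)) = (17 - 63)*(-3 + 6*(-23)) = -46*(-3 - 138) = -46*(-141) = 6486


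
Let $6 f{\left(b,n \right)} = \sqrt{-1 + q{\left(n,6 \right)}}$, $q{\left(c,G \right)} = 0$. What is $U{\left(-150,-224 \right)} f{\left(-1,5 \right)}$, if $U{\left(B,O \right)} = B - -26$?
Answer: $- \frac{62 i}{3} \approx - 20.667 i$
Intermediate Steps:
$U{\left(B,O \right)} = 26 + B$ ($U{\left(B,O \right)} = B + 26 = 26 + B$)
$f{\left(b,n \right)} = \frac{i}{6}$ ($f{\left(b,n \right)} = \frac{\sqrt{-1 + 0}}{6} = \frac{\sqrt{-1}}{6} = \frac{i}{6}$)
$U{\left(-150,-224 \right)} f{\left(-1,5 \right)} = \left(26 - 150\right) \frac{i}{6} = - 124 \frac{i}{6} = - \frac{62 i}{3}$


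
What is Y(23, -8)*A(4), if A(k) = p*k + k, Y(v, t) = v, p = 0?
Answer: 92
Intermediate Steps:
A(k) = k (A(k) = 0*k + k = 0 + k = k)
Y(23, -8)*A(4) = 23*4 = 92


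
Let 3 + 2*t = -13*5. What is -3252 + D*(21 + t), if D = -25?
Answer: -2927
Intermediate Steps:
t = -34 (t = -3/2 + (-13*5)/2 = -3/2 + (½)*(-65) = -3/2 - 65/2 = -34)
-3252 + D*(21 + t) = -3252 - 25*(21 - 34) = -3252 - 25*(-13) = -3252 + 325 = -2927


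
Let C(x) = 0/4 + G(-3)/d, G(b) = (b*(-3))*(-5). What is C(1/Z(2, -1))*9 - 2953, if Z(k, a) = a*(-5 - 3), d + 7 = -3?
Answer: -5825/2 ≈ -2912.5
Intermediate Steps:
d = -10 (d = -7 - 3 = -10)
Z(k, a) = -8*a (Z(k, a) = a*(-8) = -8*a)
G(b) = 15*b (G(b) = -3*b*(-5) = 15*b)
C(x) = 9/2 (C(x) = 0/4 + (15*(-3))/(-10) = 0*(1/4) - 45*(-1/10) = 0 + 9/2 = 9/2)
C(1/Z(2, -1))*9 - 2953 = (9/2)*9 - 2953 = 81/2 - 2953 = -5825/2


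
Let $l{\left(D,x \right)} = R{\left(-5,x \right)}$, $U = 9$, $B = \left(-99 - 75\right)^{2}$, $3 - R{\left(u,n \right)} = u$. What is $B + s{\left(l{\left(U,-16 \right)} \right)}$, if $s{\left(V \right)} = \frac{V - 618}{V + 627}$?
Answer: $\frac{3844930}{127} \approx 30275.0$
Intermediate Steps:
$R{\left(u,n \right)} = 3 - u$
$B = 30276$ ($B = \left(-174\right)^{2} = 30276$)
$l{\left(D,x \right)} = 8$ ($l{\left(D,x \right)} = 3 - -5 = 3 + 5 = 8$)
$s{\left(V \right)} = \frac{-618 + V}{627 + V}$
$B + s{\left(l{\left(U,-16 \right)} \right)} = 30276 + \frac{-618 + 8}{627 + 8} = 30276 + \frac{1}{635} \left(-610\right) = 30276 - \frac{122}{127} = \frac{3844930}{127}$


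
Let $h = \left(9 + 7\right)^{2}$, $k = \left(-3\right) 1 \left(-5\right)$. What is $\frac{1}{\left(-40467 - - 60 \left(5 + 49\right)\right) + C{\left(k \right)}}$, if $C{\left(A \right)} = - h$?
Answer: $- \frac{1}{37483} \approx -2.6679 \cdot 10^{-5}$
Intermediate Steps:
$k = 15$ ($k = \left(-3\right) \left(-5\right) = 15$)
$h = 256$ ($h = 16^{2} = 256$)
$C{\left(A \right)} = -256$ ($C{\left(A \right)} = \left(-1\right) 256 = -256$)
$\frac{1}{\left(-40467 - - 60 \left(5 + 49\right)\right) + C{\left(k \right)}} = \frac{1}{\left(-40467 - - 60 \left(5 + 49\right)\right) - 256} = \frac{1}{\left(-40467 - \left(-60\right) 54\right) - 256} = \frac{1}{\left(-40467 - -3240\right) - 256} = \frac{1}{\left(-40467 + 3240\right) - 256} = \frac{1}{-37227 - 256} = \frac{1}{-37483} = - \frac{1}{37483}$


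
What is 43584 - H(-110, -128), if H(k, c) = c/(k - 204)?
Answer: 6842624/157 ≈ 43584.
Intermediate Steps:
H(k, c) = c/(-204 + k)
43584 - H(-110, -128) = 43584 - (-128)/(-204 - 110) = 43584 - (-128)/(-314) = 43584 - (-128)*(-1)/314 = 43584 - 1*64/157 = 43584 - 64/157 = 6842624/157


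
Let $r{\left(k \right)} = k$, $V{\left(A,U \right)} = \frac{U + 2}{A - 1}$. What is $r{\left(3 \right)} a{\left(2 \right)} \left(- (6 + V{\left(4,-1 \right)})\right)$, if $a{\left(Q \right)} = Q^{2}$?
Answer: $-76$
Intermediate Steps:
$V{\left(A,U \right)} = \frac{2 + U}{-1 + A}$
$r{\left(3 \right)} a{\left(2 \right)} \left(- (6 + V{\left(4,-1 \right)})\right) = 3 \cdot 2^{2} \left(- (6 + \frac{2 - 1}{-1 + 4})\right) = 3 \cdot 4 \left(- (6 + \frac{1}{3} \cdot 1)\right) = 12 \left(- (6 + \frac{1}{3} \cdot 1)\right) = 12 \left(- (6 + \frac{1}{3})\right) = 12 \left(\left(-1\right) \frac{19}{3}\right) = 12 \left(- \frac{19}{3}\right) = -76$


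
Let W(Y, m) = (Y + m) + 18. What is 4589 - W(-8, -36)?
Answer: 4615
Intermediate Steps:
W(Y, m) = 18 + Y + m
4589 - W(-8, -36) = 4589 - (18 - 8 - 36) = 4589 - 1*(-26) = 4589 + 26 = 4615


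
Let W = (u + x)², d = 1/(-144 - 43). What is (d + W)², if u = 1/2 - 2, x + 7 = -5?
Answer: 18582869761/559504 ≈ 33213.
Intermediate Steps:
x = -12 (x = -7 - 5 = -12)
d = -1/187 (d = 1/(-187) = -1/187 ≈ -0.0053476)
u = -3/2 (u = ½ - 2 = -3/2 ≈ -1.5000)
W = 729/4 (W = (-3/2 - 12)² = (-27/2)² = 729/4 ≈ 182.25)
(d + W)² = (-1/187 + 729/4)² = (136319/748)² = 18582869761/559504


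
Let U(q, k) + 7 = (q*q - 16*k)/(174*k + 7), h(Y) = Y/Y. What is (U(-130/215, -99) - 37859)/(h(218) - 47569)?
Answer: 602789012369/757233350904 ≈ 0.79604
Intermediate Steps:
h(Y) = 1
U(q, k) = -7 + (q² - 16*k)/(7 + 174*k) (U(q, k) = -7 + (q*q - 16*k)/(174*k + 7) = -7 + (q² - 16*k)/(7 + 174*k))
(U(-130/215, -99) - 37859)/(h(218) - 47569) = ((-49 + (-130/215)² - 1234*(-99))/(7 + 174*(-99)) - 37859)/(1 - 47569) = ((-49 + (-130*1/215)² + 122166)/(7 - 17226) - 37859)/(-47568) = ((-49 + (-26/43)² + 122166)/(-17219) - 37859)*(-1/47568) = (-(-49 + 676/1849 + 122166)/17219 - 37859)*(-1/47568) = (-1/17219*225795009/1849 - 37859)*(-1/47568) = (-225795009/31837931 - 37859)*(-1/47568) = -1205578024738/31837931*(-1/47568) = 602789012369/757233350904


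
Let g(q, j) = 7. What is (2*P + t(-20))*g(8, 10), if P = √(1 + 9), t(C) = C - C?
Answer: 14*√10 ≈ 44.272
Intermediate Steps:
t(C) = 0
P = √10 ≈ 3.1623
(2*P + t(-20))*g(8, 10) = (2*√10 + 0)*7 = (2*√10)*7 = 14*√10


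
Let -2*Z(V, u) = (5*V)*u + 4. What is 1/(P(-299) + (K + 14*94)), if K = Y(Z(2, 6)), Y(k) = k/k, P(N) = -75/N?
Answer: 299/393858 ≈ 0.00075916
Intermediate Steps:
Z(V, u) = -2 - 5*V*u/2 (Z(V, u) = -((5*V)*u + 4)/2 = -(5*V*u + 4)/2 = -(4 + 5*V*u)/2 = -2 - 5*V*u/2)
Y(k) = 1
K = 1
1/(P(-299) + (K + 14*94)) = 1/(-75/(-299) + (1 + 14*94)) = 1/(-75*(-1/299) + (1 + 1316)) = 1/(75/299 + 1317) = 1/(393858/299) = 299/393858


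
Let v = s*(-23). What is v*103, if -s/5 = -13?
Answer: -153985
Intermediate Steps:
s = 65 (s = -5*(-13) = 65)
v = -1495 (v = 65*(-23) = -1495)
v*103 = -1495*103 = -153985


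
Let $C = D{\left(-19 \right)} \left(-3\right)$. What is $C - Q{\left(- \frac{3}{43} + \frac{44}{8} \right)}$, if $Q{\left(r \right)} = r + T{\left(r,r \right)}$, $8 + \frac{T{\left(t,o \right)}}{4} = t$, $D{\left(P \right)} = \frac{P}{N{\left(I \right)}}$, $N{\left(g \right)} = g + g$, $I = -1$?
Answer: $- \frac{1017}{43} \approx -23.651$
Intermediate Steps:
$N{\left(g \right)} = 2 g$
$D{\left(P \right)} = - \frac{P}{2}$ ($D{\left(P \right)} = \frac{P}{2 \left(-1\right)} = \frac{P}{-2} = P \left(- \frac{1}{2}\right) = - \frac{P}{2}$)
$T{\left(t,o \right)} = -32 + 4 t$
$C = - \frac{57}{2}$ ($C = \left(- \frac{1}{2}\right) \left(-19\right) \left(-3\right) = \frac{19}{2} \left(-3\right) = - \frac{57}{2} \approx -28.5$)
$Q{\left(r \right)} = -32 + 5 r$ ($Q{\left(r \right)} = r + \left(-32 + 4 r\right) = -32 + 5 r$)
$C - Q{\left(- \frac{3}{43} + \frac{44}{8} \right)} = - \frac{57}{2} - \left(-32 + 5 \left(- \frac{3}{43} + \frac{44}{8}\right)\right) = - \frac{57}{2} - \left(-32 + 5 \left(\left(-3\right) \frac{1}{43} + 44 \cdot \frac{1}{8}\right)\right) = - \frac{57}{2} - \left(-32 + 5 \left(- \frac{3}{43} + \frac{11}{2}\right)\right) = - \frac{57}{2} - \left(-32 + 5 \cdot \frac{467}{86}\right) = - \frac{57}{2} - \left(-32 + \frac{2335}{86}\right) = - \frac{57}{2} - - \frac{417}{86} = - \frac{57}{2} + \frac{417}{86} = - \frac{1017}{43}$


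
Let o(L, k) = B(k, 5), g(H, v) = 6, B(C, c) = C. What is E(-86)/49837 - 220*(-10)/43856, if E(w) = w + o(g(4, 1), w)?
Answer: 296797/6353638 ≈ 0.046713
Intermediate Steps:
o(L, k) = k
E(w) = 2*w (E(w) = w + w = 2*w)
E(-86)/49837 - 220*(-10)/43856 = (2*(-86))/49837 - 220*(-10)/43856 = -172*1/49837 + 2200*(1/43856) = -4/1159 + 275/5482 = 296797/6353638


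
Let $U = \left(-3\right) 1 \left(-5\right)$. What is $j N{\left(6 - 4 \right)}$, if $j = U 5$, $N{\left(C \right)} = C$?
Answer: $150$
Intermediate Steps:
$U = 15$ ($U = \left(-3\right) \left(-5\right) = 15$)
$j = 75$ ($j = 15 \cdot 5 = 75$)
$j N{\left(6 - 4 \right)} = 75 \left(6 - 4\right) = 75 \cdot 2 = 150$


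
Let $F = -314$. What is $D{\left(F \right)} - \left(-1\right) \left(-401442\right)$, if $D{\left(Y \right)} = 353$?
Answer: $-401089$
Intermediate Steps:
$D{\left(F \right)} - \left(-1\right) \left(-401442\right) = 353 - \left(-1\right) \left(-401442\right) = 353 - 401442 = -401089$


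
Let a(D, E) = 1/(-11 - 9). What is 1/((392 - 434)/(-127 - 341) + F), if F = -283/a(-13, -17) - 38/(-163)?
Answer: 12714/71965345 ≈ 0.00017667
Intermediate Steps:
a(D, E) = -1/20 (a(D, E) = 1/(-20) = -1/20)
F = 922618/163 (F = -283/(-1/20) - 38/(-163) = -283*(-20) - 38*(-1/163) = 5660 + 38/163 = 922618/163 ≈ 5660.2)
1/((392 - 434)/(-127 - 341) + F) = 1/((392 - 434)/(-127 - 341) + 922618/163) = 1/(-42/(-468) + 922618/163) = 1/(-42*(-1/468) + 922618/163) = 1/(7/78 + 922618/163) = 1/(71965345/12714) = 12714/71965345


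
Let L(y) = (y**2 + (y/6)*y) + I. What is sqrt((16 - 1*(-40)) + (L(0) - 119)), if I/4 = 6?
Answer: I*sqrt(39) ≈ 6.245*I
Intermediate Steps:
I = 24 (I = 4*6 = 24)
L(y) = 24 + 7*y**2/6 (L(y) = (y**2 + (y/6)*y) + 24 = (y**2 + y**2/6) + 24 = 7*y**2/6 + 24 = 24 + 7*y**2/6)
sqrt((16 - 1*(-40)) + (L(0) - 119)) = sqrt((16 - 1*(-40)) + ((24 + (7/6)*0**2) - 119)) = sqrt((16 + 40) + ((24 + (7/6)*0) - 119)) = sqrt(56 + ((24 + 0) - 119)) = sqrt(56 + (24 - 119)) = sqrt(56 - 95) = sqrt(-39) = I*sqrt(39)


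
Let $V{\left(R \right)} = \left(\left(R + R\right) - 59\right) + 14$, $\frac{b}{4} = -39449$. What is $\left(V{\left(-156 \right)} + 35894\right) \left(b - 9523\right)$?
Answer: $-5946015303$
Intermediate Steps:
$b = -157796$ ($b = 4 \left(-39449\right) = -157796$)
$V{\left(R \right)} = -45 + 2 R$ ($V{\left(R \right)} = \left(2 R - 59\right) + 14 = \left(-59 + 2 R\right) + 14 = -45 + 2 R$)
$\left(V{\left(-156 \right)} + 35894\right) \left(b - 9523\right) = \left(\left(-45 + 2 \left(-156\right)\right) + 35894\right) \left(-157796 - 9523\right) = \left(\left(-45 - 312\right) + 35894\right) \left(-167319\right) = \left(-357 + 35894\right) \left(-167319\right) = 35537 \left(-167319\right) = -5946015303$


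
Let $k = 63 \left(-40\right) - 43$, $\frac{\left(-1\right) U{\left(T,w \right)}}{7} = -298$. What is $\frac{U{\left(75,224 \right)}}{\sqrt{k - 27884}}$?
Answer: $- \frac{2086 i \sqrt{3383}}{10149} \approx - 11.955 i$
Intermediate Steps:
$U{\left(T,w \right)} = 2086$ ($U{\left(T,w \right)} = \left(-7\right) \left(-298\right) = 2086$)
$k = -2563$ ($k = -2520 - 43 = -2563$)
$\frac{U{\left(75,224 \right)}}{\sqrt{k - 27884}} = \frac{2086}{\sqrt{-2563 - 27884}} = \frac{2086}{\sqrt{-30447}} = \frac{2086}{3 i \sqrt{3383}} = 2086 \left(- \frac{i \sqrt{3383}}{10149}\right) = - \frac{2086 i \sqrt{3383}}{10149}$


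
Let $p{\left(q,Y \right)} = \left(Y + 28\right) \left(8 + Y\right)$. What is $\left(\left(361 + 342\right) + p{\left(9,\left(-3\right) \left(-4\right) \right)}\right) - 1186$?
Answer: $317$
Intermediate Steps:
$p{\left(q,Y \right)} = \left(8 + Y\right) \left(28 + Y\right)$ ($p{\left(q,Y \right)} = \left(28 + Y\right) \left(8 + Y\right) = \left(8 + Y\right) \left(28 + Y\right)$)
$\left(\left(361 + 342\right) + p{\left(9,\left(-3\right) \left(-4\right) \right)}\right) - 1186 = \left(\left(361 + 342\right) + \left(224 + \left(\left(-3\right) \left(-4\right)\right)^{2} + 36 \left(\left(-3\right) \left(-4\right)\right)\right)\right) - 1186 = \left(703 + \left(224 + 12^{2} + 36 \cdot 12\right)\right) - 1186 = \left(703 + \left(224 + 144 + 432\right)\right) - 1186 = \left(703 + 800\right) - 1186 = 1503 - 1186 = 317$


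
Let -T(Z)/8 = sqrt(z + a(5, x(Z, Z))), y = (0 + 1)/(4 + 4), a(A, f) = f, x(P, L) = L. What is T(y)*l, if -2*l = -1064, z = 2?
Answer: -1064*sqrt(34) ≈ -6204.1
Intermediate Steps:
l = 532 (l = -1/2*(-1064) = 532)
y = 1/8 ≈ 0.12500
T(Z) = -8*sqrt(2 + Z)
T(y)*l = -8*sqrt(2 + 1/8)*532 = -2*sqrt(34)*532 = -1064*sqrt(34)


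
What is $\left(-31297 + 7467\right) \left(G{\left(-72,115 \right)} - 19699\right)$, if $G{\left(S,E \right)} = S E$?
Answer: $666739570$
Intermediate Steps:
$G{\left(S,E \right)} = E S$
$\left(-31297 + 7467\right) \left(G{\left(-72,115 \right)} - 19699\right) = \left(-31297 + 7467\right) \left(115 \left(-72\right) - 19699\right) = - 23830 \left(-8280 - 19699\right) = \left(-23830\right) \left(-27979\right) = 666739570$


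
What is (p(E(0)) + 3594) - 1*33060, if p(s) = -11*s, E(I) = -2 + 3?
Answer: -29477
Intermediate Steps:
E(I) = 1
(p(E(0)) + 3594) - 1*33060 = (-11*1 + 3594) - 1*33060 = (-11 + 3594) - 33060 = 3583 - 33060 = -29477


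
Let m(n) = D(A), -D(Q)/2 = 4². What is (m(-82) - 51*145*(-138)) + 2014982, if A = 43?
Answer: 3035460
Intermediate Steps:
D(Q) = -32 (D(Q) = -2*4² = -2*16 = -32)
m(n) = -32
(m(-82) - 51*145*(-138)) + 2014982 = (-32 - 51*145*(-138)) + 2014982 = (-32 - 7395*(-138)) + 2014982 = (-32 + 1020510) + 2014982 = 1020478 + 2014982 = 3035460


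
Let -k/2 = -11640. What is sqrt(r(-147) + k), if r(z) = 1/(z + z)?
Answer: sqrt(41065914)/42 ≈ 152.58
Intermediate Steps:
k = 23280 (k = -2*(-11640) = 23280)
r(z) = 1/(2*z)
sqrt(r(-147) + k) = sqrt((1/2)/(-147) + 23280) = sqrt((1/2)*(-1/147) + 23280) = sqrt(-1/294 + 23280) = sqrt(6844319/294) = sqrt(41065914)/42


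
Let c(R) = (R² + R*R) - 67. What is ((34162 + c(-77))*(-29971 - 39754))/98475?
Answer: -128162917/3939 ≈ -32537.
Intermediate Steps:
c(R) = -67 + 2*R² (c(R) = (R² + R²) - 67 = 2*R² - 67 = -67 + 2*R²)
((34162 + c(-77))*(-29971 - 39754))/98475 = ((34162 + (-67 + 2*(-77)²))*(-29971 - 39754))/98475 = ((34162 + (-67 + 2*5929))*(-69725))*(1/98475) = ((34162 + (-67 + 11858))*(-69725))*(1/98475) = ((34162 + 11791)*(-69725))*(1/98475) = (45953*(-69725))*(1/98475) = -3204072925*1/98475 = -128162917/3939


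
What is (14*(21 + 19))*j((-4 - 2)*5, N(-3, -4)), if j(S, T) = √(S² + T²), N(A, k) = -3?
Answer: 1680*√101 ≈ 16884.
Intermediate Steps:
(14*(21 + 19))*j((-4 - 2)*5, N(-3, -4)) = (14*(21 + 19))*√(((-4 - 2)*5)² + (-3)²) = (14*40)*√((-6*5)² + 9) = 560*√((-30)² + 9) = 560*√(900 + 9) = 560*√909 = 560*(3*√101) = 1680*√101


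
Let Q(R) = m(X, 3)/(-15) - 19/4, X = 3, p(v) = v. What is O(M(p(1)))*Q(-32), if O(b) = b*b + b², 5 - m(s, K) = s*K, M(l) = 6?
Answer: -1614/5 ≈ -322.80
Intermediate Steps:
m(s, K) = 5 - K*s (m(s, K) = 5 - s*K = 5 - K*s)
O(b) = 2*b² (O(b) = b² + b² = 2*b²)
Q(R) = -269/60 (Q(R) = (5 - 1*3*3)/(-15) - 19/4 = (5 - 9)*(-1/15) - 19*¼ = -4*(-1/15) - 19/4 = 4/15 - 19/4 = -269/60)
O(M(p(1)))*Q(-32) = (2*6²)*(-269/60) = (2*36)*(-269/60) = 72*(-269/60) = -1614/5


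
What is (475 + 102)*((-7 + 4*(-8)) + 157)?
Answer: 68086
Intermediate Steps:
(475 + 102)*((-7 + 4*(-8)) + 157) = 577*((-7 - 32) + 157) = 577*(-39 + 157) = 577*118 = 68086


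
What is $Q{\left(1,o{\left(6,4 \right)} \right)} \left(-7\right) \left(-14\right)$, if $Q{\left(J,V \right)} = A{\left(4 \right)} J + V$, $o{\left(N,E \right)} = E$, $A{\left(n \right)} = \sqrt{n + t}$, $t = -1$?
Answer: $392 + 98 \sqrt{3} \approx 561.74$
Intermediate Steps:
$A{\left(n \right)} = \sqrt{-1 + n}$ ($A{\left(n \right)} = \sqrt{n - 1} = \sqrt{-1 + n}$)
$Q{\left(J,V \right)} = V + J \sqrt{3}$ ($Q{\left(J,V \right)} = \sqrt{-1 + 4} J + V = \sqrt{3} J + V = J \sqrt{3} + V = V + J \sqrt{3}$)
$Q{\left(1,o{\left(6,4 \right)} \right)} \left(-7\right) \left(-14\right) = \left(4 + 1 \sqrt{3}\right) \left(-7\right) \left(-14\right) = \left(4 + \sqrt{3}\right) \left(-7\right) \left(-14\right) = \left(-28 - 7 \sqrt{3}\right) \left(-14\right) = 392 + 98 \sqrt{3}$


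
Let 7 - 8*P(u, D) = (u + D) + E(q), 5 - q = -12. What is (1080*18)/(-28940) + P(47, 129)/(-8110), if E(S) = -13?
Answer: -15709407/23470340 ≈ -0.66933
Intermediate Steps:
q = 17 (q = 5 - 1*(-12) = 5 + 12 = 17)
P(u, D) = 5/2 - D/8 - u/8 (P(u, D) = 7/8 - ((u + D) - 13)/8 = 7/8 - ((D + u) - 13)/8 = 7/8 - (-13 + D + u)/8 = 7/8 + (13/8 - D/8 - u/8) = 5/2 - D/8 - u/8)
(1080*18)/(-28940) + P(47, 129)/(-8110) = (1080*18)/(-28940) + (5/2 - 1/8*129 - 1/8*47)/(-8110) = 19440*(-1/28940) + (5/2 - 129/8 - 47/8)*(-1/8110) = -972/1447 - 39/2*(-1/8110) = -972/1447 + 39/16220 = -15709407/23470340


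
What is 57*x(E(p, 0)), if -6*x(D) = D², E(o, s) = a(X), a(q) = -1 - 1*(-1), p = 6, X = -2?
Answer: 0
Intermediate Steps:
a(q) = 0 (a(q) = -1 + 1 = 0)
E(o, s) = 0
x(D) = -D²/6
57*x(E(p, 0)) = 57*(-⅙*0²) = 57*(-⅙*0) = 57*0 = 0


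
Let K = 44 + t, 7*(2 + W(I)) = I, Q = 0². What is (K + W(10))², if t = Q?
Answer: 92416/49 ≈ 1886.0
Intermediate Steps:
Q = 0
W(I) = -2 + I/7
t = 0
K = 44 (K = 44 + 0 = 44)
(K + W(10))² = (44 + (-2 + (⅐)*10))² = (44 + (-2 + 10/7))² = (44 - 4/7)² = (304/7)² = 92416/49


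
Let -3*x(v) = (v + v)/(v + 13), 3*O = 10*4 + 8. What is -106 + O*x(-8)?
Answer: -1334/15 ≈ -88.933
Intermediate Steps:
O = 16 (O = (10*4 + 8)/3 = (40 + 8)/3 = (1/3)*48 = 16)
x(v) = -2*v/(3*(13 + v)) (x(v) = -(v + v)/(3*(v + 13)) = -2*v/(3*(13 + v)))
-106 + O*x(-8) = -106 + 16*(-2*(-8)/(39 + 3*(-8))) = -106 + 16*(-2*(-8)/(39 - 24)) = -106 + 16*(-2*(-8)/15) = -106 + 16*(-2*(-8)*1/15) = -106 + 16*(16/15) = -106 + 256/15 = -1334/15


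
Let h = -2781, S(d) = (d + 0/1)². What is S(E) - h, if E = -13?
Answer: 2950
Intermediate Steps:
S(d) = d² (S(d) = (d + 0*1)² = (d + 0)² = d²)
S(E) - h = (-13)² - 1*(-2781) = 169 + 2781 = 2950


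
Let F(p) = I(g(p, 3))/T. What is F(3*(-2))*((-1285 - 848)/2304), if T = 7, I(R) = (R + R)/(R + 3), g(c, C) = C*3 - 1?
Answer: -237/1232 ≈ -0.19237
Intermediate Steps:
g(c, C) = -1 + 3*C (g(c, C) = 3*C - 1 = -1 + 3*C)
I(R) = 2*R/(3 + R) (I(R) = (2*R)/(3 + R) = 2*R/(3 + R))
F(p) = 16/77 (F(p) = (2*(-1 + 3*3)/(3 + (-1 + 3*3)))/7 = (2*(-1 + 9)/(3 + (-1 + 9)))*(1/7) = (2*8/(3 + 8))*(1/7) = (2*8/11)*(1/7) = (2*8*(1/11))*(1/7) = (16/11)*(1/7) = 16/77)
F(3*(-2))*((-1285 - 848)/2304) = 16*((-1285 - 848)/2304)/77 = 16*(-2133*1/2304)/77 = (16/77)*(-237/256) = -237/1232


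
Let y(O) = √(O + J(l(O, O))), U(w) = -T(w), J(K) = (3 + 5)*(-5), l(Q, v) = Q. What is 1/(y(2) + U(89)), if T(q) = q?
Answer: -89/7959 - I*√38/7959 ≈ -0.011182 - 0.00077452*I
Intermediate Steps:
J(K) = -40 (J(K) = 8*(-5) = -40)
U(w) = -w
y(O) = √(-40 + O) (y(O) = √(O - 40) = √(-40 + O))
1/(y(2) + U(89)) = 1/(√(-40 + 2) - 1*89) = 1/(√(-38) - 89) = 1/(I*√38 - 89) = 1/(-89 + I*√38)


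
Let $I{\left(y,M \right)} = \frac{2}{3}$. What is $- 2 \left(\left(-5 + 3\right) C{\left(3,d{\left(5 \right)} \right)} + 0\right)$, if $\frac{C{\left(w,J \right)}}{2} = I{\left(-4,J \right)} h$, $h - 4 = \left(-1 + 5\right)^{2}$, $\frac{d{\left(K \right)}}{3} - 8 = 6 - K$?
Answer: $\frac{320}{3} \approx 106.67$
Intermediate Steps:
$d{\left(K \right)} = 42 - 3 K$ ($d{\left(K \right)} = 24 + 3 \left(6 - K\right) = 24 - \left(-18 + 3 K\right) = 42 - 3 K$)
$I{\left(y,M \right)} = \frac{2}{3}$ ($I{\left(y,M \right)} = 2 \cdot \frac{1}{3} = \frac{2}{3}$)
$h = 20$ ($h = 4 + \left(-1 + 5\right)^{2} = 4 + 4^{2} = 4 + 16 = 20$)
$C{\left(w,J \right)} = \frac{80}{3}$ ($C{\left(w,J \right)} = 2 \cdot \frac{2}{3} \cdot 20 = 2 \cdot \frac{40}{3} = \frac{80}{3}$)
$- 2 \left(\left(-5 + 3\right) C{\left(3,d{\left(5 \right)} \right)} + 0\right) = - 2 \left(\left(-5 + 3\right) \frac{80}{3} + 0\right) = - 2 \left(\left(-2\right) \frac{80}{3} + 0\right) = - 2 \left(- \frac{160}{3} + 0\right) = \left(-2\right) \left(- \frac{160}{3}\right) = \frac{320}{3}$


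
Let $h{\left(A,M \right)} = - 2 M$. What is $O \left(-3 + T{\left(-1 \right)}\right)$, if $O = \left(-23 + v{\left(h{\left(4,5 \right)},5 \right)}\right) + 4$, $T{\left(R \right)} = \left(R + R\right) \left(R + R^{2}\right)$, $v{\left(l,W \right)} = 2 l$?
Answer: $117$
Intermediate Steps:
$T{\left(R \right)} = 2 R \left(R + R^{2}\right)$
$O = -39$ ($O = \left(-23 + 2 \left(\left(-2\right) 5\right)\right) + 4 = \left(-23 + 2 \left(-10\right)\right) + 4 = \left(-23 - 20\right) + 4 = -43 + 4 = -39$)
$O \left(-3 + T{\left(-1 \right)}\right) = - 39 \left(-3 + 2 \left(-1\right)^{2} \left(1 - 1\right)\right) = - 39 \left(-3 + 2 \cdot 1 \cdot 0\right) = - 39 \left(-3 + 0\right) = \left(-39\right) \left(-3\right) = 117$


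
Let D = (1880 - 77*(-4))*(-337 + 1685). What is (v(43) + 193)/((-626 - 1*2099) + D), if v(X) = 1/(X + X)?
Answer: 5533/84472038 ≈ 6.5501e-5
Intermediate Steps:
v(X) = 1/(2*X)
D = 2949424 (D = (1880 + 308)*1348 = 2188*1348 = 2949424)
(v(43) + 193)/((-626 - 1*2099) + D) = ((½)/43 + 193)/((-626 - 1*2099) + 2949424) = ((½)*(1/43) + 193)/((-626 - 2099) + 2949424) = (1/86 + 193)/(-2725 + 2949424) = (16599/86)/2946699 = (16599/86)*(1/2946699) = 5533/84472038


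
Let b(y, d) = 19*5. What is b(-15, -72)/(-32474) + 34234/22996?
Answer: 138691287/93346513 ≈ 1.4858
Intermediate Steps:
b(y, d) = 95
b(-15, -72)/(-32474) + 34234/22996 = 95/(-32474) + 34234/22996 = 95*(-1/32474) + 34234*(1/22996) = -95/32474 + 17117/11498 = 138691287/93346513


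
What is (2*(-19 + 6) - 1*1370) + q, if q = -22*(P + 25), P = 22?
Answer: -2430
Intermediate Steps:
q = -1034 (q = -22*(22 + 25) = -22*47 = -1034)
(2*(-19 + 6) - 1*1370) + q = (2*(-19 + 6) - 1*1370) - 1034 = (2*(-13) - 1370) - 1034 = (-26 - 1370) - 1034 = -1396 - 1034 = -2430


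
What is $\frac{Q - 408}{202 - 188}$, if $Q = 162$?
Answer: $- \frac{123}{7} \approx -17.571$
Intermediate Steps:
$\frac{Q - 408}{202 - 188} = \frac{162 - 408}{202 - 188} = - \frac{246}{14} = \left(-246\right) \frac{1}{14} = - \frac{123}{7}$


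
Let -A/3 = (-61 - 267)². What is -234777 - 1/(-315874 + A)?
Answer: -149934696401/638626 ≈ -2.3478e+5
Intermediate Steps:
A = -322752 (A = -3*(-61 - 267)² = -3*(-328)² = -3*107584 = -322752)
-234777 - 1/(-315874 + A) = -234777 - 1/(-315874 - 322752) = -234777 - 1/(-638626) = -234777 - 1*(-1/638626) = -234777 + 1/638626 = -149934696401/638626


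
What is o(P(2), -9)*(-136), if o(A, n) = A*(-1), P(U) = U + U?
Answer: 544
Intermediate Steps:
P(U) = 2*U
o(A, n) = -A
o(P(2), -9)*(-136) = -2*2*(-136) = -1*4*(-136) = -4*(-136) = 544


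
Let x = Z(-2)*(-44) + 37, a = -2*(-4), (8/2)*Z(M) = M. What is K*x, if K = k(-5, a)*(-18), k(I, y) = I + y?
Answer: -3186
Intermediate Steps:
Z(M) = M/4
a = 8
x = 59 (x = ((¼)*(-2))*(-44) + 37 = -½*(-44) + 37 = 22 + 37 = 59)
K = -54 (K = (-5 + 8)*(-18) = 3*(-18) = -54)
K*x = -54*59 = -3186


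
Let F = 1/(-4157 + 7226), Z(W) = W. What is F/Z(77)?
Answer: 1/236313 ≈ 4.2317e-6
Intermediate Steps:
F = 1/3069 ≈ 0.00032584
F/Z(77) = (1/3069)/77 = (1/3069)*(1/77) = 1/236313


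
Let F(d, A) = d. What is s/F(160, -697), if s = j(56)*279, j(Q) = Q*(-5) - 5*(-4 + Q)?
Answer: -7533/8 ≈ -941.63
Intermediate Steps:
j(Q) = 20 - 10*Q (j(Q) = -5*Q + (20 - 5*Q) = 20 - 10*Q)
s = -150660 (s = (20 - 10*56)*279 = (20 - 560)*279 = -540*279 = -150660)
s/F(160, -697) = -150660/160 = -150660*1/160 = -7533/8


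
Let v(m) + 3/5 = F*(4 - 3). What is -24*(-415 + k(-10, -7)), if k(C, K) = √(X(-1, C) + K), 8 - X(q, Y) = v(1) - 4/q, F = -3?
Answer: 9960 - 24*√15/5 ≈ 9941.4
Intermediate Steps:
v(m) = -18/5 (v(m) = -⅗ - 3*(4 - 3) = -⅗ - 3*1 = -⅗ - 3 = -18/5)
X(q, Y) = 58/5 + 4/q (X(q, Y) = 8 - (-18/5 - 4/q) = 8 + (18/5 + 4/q) = 58/5 + 4/q)
k(C, K) = √(38/5 + K) (k(C, K) = √((58/5 + 4/(-1)) + K) = √((58/5 + 4*(-1)) + K) = √((58/5 - 4) + K) = √(38/5 + K))
-24*(-415 + k(-10, -7)) = -24*(-415 + √(190 + 25*(-7))/5) = -24*(-415 + √(190 - 175)/5) = -24*(-415 + √15/5) = 9960 - 24*√15/5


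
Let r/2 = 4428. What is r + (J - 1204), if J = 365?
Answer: 8017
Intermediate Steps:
r = 8856 (r = 2*4428 = 8856)
r + (J - 1204) = 8856 + (365 - 1204) = 8856 - 839 = 8017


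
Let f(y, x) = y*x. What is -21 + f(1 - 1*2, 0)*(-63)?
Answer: -21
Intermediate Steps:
f(y, x) = x*y
-21 + f(1 - 1*2, 0)*(-63) = -21 + (0*(1 - 1*2))*(-63) = -21 + (0*(1 - 2))*(-63) = -21 + (0*(-1))*(-63) = -21 + 0*(-63) = -21 + 0 = -21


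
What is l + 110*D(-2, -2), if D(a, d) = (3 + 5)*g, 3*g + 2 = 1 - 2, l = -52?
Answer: -932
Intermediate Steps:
g = -1 (g = -2/3 + (1 - 2)/3 = -2/3 + (1/3)*(-1) = -2/3 - 1/3 = -1)
D(a, d) = -8 (D(a, d) = (3 + 5)*(-1) = 8*(-1) = -8)
l + 110*D(-2, -2) = -52 + 110*(-8) = -52 - 880 = -932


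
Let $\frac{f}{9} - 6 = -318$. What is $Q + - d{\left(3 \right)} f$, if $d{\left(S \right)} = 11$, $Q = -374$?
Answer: $30514$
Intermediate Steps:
$f = -2808$ ($f = 54 + 9 \left(-318\right) = 54 - 2862 = -2808$)
$Q + - d{\left(3 \right)} f = -374 + \left(-1\right) 11 \left(-2808\right) = -374 - -30888 = -374 + 30888 = 30514$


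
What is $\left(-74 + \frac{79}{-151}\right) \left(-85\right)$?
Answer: $\frac{956505}{151} \approx 6334.5$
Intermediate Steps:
$\left(-74 + \frac{79}{-151}\right) \left(-85\right) = \left(-74 + 79 \left(- \frac{1}{151}\right)\right) \left(-85\right) = \left(-74 - \frac{79}{151}\right) \left(-85\right) = \left(- \frac{11253}{151}\right) \left(-85\right) = \frac{956505}{151}$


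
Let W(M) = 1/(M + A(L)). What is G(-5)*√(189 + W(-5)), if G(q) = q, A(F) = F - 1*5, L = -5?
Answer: -√42510/3 ≈ -68.727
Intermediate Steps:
A(F) = -5 + F (A(F) = F - 5 = -5 + F)
W(M) = 1/(-10 + M) (W(M) = 1/(M + (-5 - 5)) = 1/(M - 10) = 1/(-10 + M))
G(-5)*√(189 + W(-5)) = -5*√(189 + 1/(-10 - 5)) = -5*√(189 + 1/(-15)) = -5*√(189 - 1/15) = -√42510/3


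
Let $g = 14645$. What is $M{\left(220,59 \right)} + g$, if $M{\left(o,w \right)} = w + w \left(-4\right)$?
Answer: $14468$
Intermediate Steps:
$M{\left(o,w \right)} = - 3 w$ ($M{\left(o,w \right)} = w - 4 w = - 3 w$)
$M{\left(220,59 \right)} + g = \left(-3\right) 59 + 14645 = -177 + 14645 = 14468$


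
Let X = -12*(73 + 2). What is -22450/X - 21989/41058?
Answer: 167030/6843 ≈ 24.409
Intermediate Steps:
X = -900 (X = -12*75 = -900)
-22450/X - 21989/41058 = -22450/(-900) - 21989/41058 = -22450*(-1/900) - 21989*1/41058 = 449/18 - 21989/41058 = 167030/6843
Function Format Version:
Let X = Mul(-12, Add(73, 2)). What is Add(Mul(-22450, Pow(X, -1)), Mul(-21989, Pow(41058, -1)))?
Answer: Rational(167030, 6843) ≈ 24.409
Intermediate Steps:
X = -900 (X = Mul(-12, 75) = -900)
Add(Mul(-22450, Pow(X, -1)), Mul(-21989, Pow(41058, -1))) = Add(Mul(-22450, Pow(-900, -1)), Mul(-21989, Pow(41058, -1))) = Add(Mul(-22450, Rational(-1, 900)), Mul(-21989, Rational(1, 41058))) = Add(Rational(449, 18), Rational(-21989, 41058)) = Rational(167030, 6843)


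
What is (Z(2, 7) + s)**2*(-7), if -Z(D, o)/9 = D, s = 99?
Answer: -45927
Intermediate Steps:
Z(D, o) = -9*D
(Z(2, 7) + s)**2*(-7) = (-9*2 + 99)**2*(-7) = (-18 + 99)**2*(-7) = 81**2*(-7) = 6561*(-7) = -45927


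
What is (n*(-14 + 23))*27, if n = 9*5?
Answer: 10935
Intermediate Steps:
n = 45
(n*(-14 + 23))*27 = (45*(-14 + 23))*27 = (45*9)*27 = 405*27 = 10935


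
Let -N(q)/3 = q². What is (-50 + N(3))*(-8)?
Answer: 616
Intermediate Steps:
N(q) = -3*q²
(-50 + N(3))*(-8) = (-50 - 3*3²)*(-8) = (-50 - 3*9)*(-8) = (-50 - 27)*(-8) = -77*(-8) = 616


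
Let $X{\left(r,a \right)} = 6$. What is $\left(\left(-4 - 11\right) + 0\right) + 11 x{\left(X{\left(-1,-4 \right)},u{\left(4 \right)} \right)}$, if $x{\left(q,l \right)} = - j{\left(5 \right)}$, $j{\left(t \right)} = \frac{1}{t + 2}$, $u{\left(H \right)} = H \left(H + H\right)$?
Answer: $- \frac{116}{7} \approx -16.571$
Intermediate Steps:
$u{\left(H \right)} = 2 H^{2}$ ($u{\left(H \right)} = H 2 H = 2 H^{2}$)
$j{\left(t \right)} = \frac{1}{2 + t}$
$x{\left(q,l \right)} = - \frac{1}{7}$ ($x{\left(q,l \right)} = - \frac{1}{2 + 5} = - \frac{1}{7}$)
$\left(\left(-4 - 11\right) + 0\right) + 11 x{\left(X{\left(-1,-4 \right)},u{\left(4 \right)} \right)} = \left(\left(-4 - 11\right) + 0\right) + 11 \left(- \frac{1}{7}\right) = \left(-15 + 0\right) - \frac{11}{7} = -15 - \frac{11}{7} = - \frac{116}{7}$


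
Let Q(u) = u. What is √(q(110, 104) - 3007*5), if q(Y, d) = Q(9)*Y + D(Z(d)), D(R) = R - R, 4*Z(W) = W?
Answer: 53*I*√5 ≈ 118.51*I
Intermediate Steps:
Z(W) = W/4
D(R) = 0
q(Y, d) = 9*Y (q(Y, d) = 9*Y + 0 = 9*Y)
√(q(110, 104) - 3007*5) = √(9*110 - 3007*5) = √(990 - 15035) = √(-14045) = 53*I*√5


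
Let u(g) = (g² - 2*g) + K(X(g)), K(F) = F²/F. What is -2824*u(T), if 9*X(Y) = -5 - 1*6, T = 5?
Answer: -350176/9 ≈ -38908.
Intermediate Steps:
X(Y) = -11/9 (X(Y) = (-5 - 1*6)/9 = (-5 - 6)/9 = (⅑)*(-11) = -11/9)
K(F) = F
u(g) = -11/9 + g² - 2*g (u(g) = (g² - 2*g) - 11/9 = -11/9 + g² - 2*g)
-2824*u(T) = -2824*(-11/9 + 5² - 2*5) = -2824*(-11/9 + 25 - 10) = -2824*124/9 = -350176/9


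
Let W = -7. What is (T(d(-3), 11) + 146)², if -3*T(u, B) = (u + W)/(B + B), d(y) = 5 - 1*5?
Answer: 92987449/4356 ≈ 21347.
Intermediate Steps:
d(y) = 0 (d(y) = 5 - 5 = 0)
T(u, B) = -(-7 + u)/(6*B) (T(u, B) = -(u - 7)/(3*(B + B)) = -(-7 + u)/(3*(2*B)) = -(-7 + u)*1/(2*B)/3 = -(-7 + u)/(6*B))
(T(d(-3), 11) + 146)² = ((⅙)*(7 - 1*0)/11 + 146)² = ((⅙)*(1/11)*(7 + 0) + 146)² = ((⅙)*(1/11)*7 + 146)² = (7/66 + 146)² = (9643/66)² = 92987449/4356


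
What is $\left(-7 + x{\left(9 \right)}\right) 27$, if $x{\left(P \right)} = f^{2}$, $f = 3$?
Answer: $54$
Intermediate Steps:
$x{\left(P \right)} = 9$ ($x{\left(P \right)} = 3^{2} = 9$)
$\left(-7 + x{\left(9 \right)}\right) 27 = \left(-7 + 9\right) 27 = 2 \cdot 27 = 54$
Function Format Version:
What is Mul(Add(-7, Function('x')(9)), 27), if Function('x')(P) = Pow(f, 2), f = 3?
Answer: 54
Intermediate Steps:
Function('x')(P) = 9 (Function('x')(P) = Pow(3, 2) = 9)
Mul(Add(-7, Function('x')(9)), 27) = Mul(Add(-7, 9), 27) = Mul(2, 27) = 54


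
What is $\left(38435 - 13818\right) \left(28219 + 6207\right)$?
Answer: $847464842$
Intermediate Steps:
$\left(38435 - 13818\right) \left(28219 + 6207\right) = 24617 \cdot 34426 = 847464842$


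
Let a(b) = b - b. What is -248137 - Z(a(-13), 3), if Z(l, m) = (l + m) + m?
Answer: -248143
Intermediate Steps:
a(b) = 0
Z(l, m) = l + 2*m
-248137 - Z(a(-13), 3) = -248137 - (0 + 2*3) = -248137 - (0 + 6) = -248137 - 1*6 = -248137 - 6 = -248143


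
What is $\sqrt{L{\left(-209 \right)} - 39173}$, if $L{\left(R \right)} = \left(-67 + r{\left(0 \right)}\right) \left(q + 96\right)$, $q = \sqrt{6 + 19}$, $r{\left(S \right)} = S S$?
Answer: $2 i \sqrt{11485} \approx 214.34 i$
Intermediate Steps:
$r{\left(S \right)} = S^{2}$
$q = 5$ ($q = \sqrt{25} = 5$)
$L{\left(R \right)} = -6767$ ($L{\left(R \right)} = \left(-67 + 0^{2}\right) \left(5 + 96\right) = \left(-67 + 0\right) 101 = \left(-67\right) 101 = -6767$)
$\sqrt{L{\left(-209 \right)} - 39173} = \sqrt{-6767 - 39173} = \sqrt{-45940} = 2 i \sqrt{11485}$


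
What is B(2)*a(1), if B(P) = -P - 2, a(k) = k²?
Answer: -4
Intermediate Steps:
B(P) = -2 - P
B(2)*a(1) = (-2 - 1*2)*1² = (-2 - 2)*1 = -4*1 = -4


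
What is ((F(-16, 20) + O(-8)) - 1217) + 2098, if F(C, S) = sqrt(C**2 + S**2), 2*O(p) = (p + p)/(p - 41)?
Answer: 43177/49 + 4*sqrt(41) ≈ 906.78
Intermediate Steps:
O(p) = p/(-41 + p) (O(p) = ((p + p)/(p - 41))/2 = ((2*p)/(-41 + p))/2 = (2*p/(-41 + p))/2 = p/(-41 + p))
((F(-16, 20) + O(-8)) - 1217) + 2098 = ((sqrt((-16)**2 + 20**2) - 8/(-41 - 8)) - 1217) + 2098 = ((sqrt(256 + 400) - 8/(-49)) - 1217) + 2098 = ((sqrt(656) - 8*(-1/49)) - 1217) + 2098 = ((4*sqrt(41) + 8/49) - 1217) + 2098 = ((8/49 + 4*sqrt(41)) - 1217) + 2098 = (-59625/49 + 4*sqrt(41)) + 2098 = 43177/49 + 4*sqrt(41)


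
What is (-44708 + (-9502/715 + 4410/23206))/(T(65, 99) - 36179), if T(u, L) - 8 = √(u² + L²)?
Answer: 13419901304586261/10854072283086175 + 371012725791*√14026/10854072283086175 ≈ 1.2404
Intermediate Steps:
T(u, L) = 8 + √(L² + u²) (T(u, L) = 8 + √(u² + L²) = 8 + √(L² + u²))
(-44708 + (-9502/715 + 4410/23206))/(T(65, 99) - 36179) = (-44708 + (-9502/715 + 4410/23206))/((8 + √(99² + 65²)) - 36179) = (-44708 + (-9502*1/715 + 4410*(1/23206)))/((8 + √(9801 + 4225)) - 36179) = (-44708 + (-9502/715 + 2205/11603))/((8 + √14026) - 36179) = (-44708 - 108675131/8296145)/(-36171 + √14026) = -371012725791/(8296145*(-36171 + √14026))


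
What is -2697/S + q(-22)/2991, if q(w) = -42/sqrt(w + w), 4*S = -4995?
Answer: 3596/1665 + 7*I*sqrt(11)/10967 ≈ 2.1598 + 0.0021169*I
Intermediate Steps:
S = -4995/4 (S = (1/4)*(-4995) = -4995/4 ≈ -1248.8)
q(w) = -21*sqrt(2)/sqrt(w) (q(w) = -42*sqrt(2)/(2*sqrt(w)) = -21*sqrt(2)/sqrt(w))
-2697/S + q(-22)/2991 = -2697/(-4995/4) - 21*sqrt(2)/sqrt(-22)/2991 = -2697*(-4/4995) - 21*sqrt(2)*(-I*sqrt(22)/22)*(1/2991) = 3596/1665 + (21*I*sqrt(11)/11)*(1/2991) = 3596/1665 + 7*I*sqrt(11)/10967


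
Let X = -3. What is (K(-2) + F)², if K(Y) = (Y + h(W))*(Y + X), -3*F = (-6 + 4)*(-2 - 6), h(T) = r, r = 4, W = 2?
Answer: 2116/9 ≈ 235.11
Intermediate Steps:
h(T) = 4
F = -16/3 (F = -(-6 + 4)*(-2 - 6)/3 = -(-2)*(-8)/3 = -⅓*16 = -16/3 ≈ -5.3333)
K(Y) = (-3 + Y)*(4 + Y) (K(Y) = (Y + 4)*(Y - 3) = (4 + Y)*(-3 + Y) = (-3 + Y)*(4 + Y))
(K(-2) + F)² = ((-12 - 2 + (-2)²) - 16/3)² = ((-12 - 2 + 4) - 16/3)² = (-10 - 16/3)² = (-46/3)² = 2116/9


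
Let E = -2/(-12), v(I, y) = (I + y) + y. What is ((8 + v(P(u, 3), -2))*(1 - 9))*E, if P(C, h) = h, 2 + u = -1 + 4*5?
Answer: -28/3 ≈ -9.3333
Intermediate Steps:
u = 17 (u = -2 + (-1 + 4*5) = -2 + (-1 + 20) = -2 + 19 = 17)
v(I, y) = I + 2*y
E = ⅙ (E = -2*(-1/12) = ⅙ ≈ 0.16667)
((8 + v(P(u, 3), -2))*(1 - 9))*E = ((8 + (3 + 2*(-2)))*(1 - 9))*(⅙) = ((8 + (3 - 4))*(-8))*(⅙) = ((8 - 1)*(-8))*(⅙) = (7*(-8))*(⅙) = -56*⅙ = -28/3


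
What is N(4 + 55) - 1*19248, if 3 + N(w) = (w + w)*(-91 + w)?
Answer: -23027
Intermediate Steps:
N(w) = -3 + 2*w*(-91 + w) (N(w) = -3 + (w + w)*(-91 + w) = -3 + (2*w)*(-91 + w) = -3 + 2*w*(-91 + w))
N(4 + 55) - 1*19248 = (-3 - 182*(4 + 55) + 2*(4 + 55)²) - 1*19248 = (-3 - 182*59 + 2*59²) - 19248 = (-3 - 10738 + 2*3481) - 19248 = (-3 - 10738 + 6962) - 19248 = -3779 - 19248 = -23027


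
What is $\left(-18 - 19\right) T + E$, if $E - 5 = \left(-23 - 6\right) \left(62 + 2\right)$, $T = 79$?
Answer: $-4774$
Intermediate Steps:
$E = -1851$ ($E = 5 + \left(-23 - 6\right) \left(62 + 2\right) = 5 - 1856 = -1851$)
$\left(-18 - 19\right) T + E = \left(-18 - 19\right) 79 - 1851 = \left(-37\right) 79 - 1851 = -2923 - 1851 = -4774$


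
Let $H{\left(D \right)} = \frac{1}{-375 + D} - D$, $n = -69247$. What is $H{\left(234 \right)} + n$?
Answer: $- \frac{9796822}{141} \approx -69481.0$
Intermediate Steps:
$H{\left(234 \right)} + n = \frac{1 - 234^{2} + 375 \cdot 234}{-375 + 234} - 69247 = \frac{1 - 54756 + 87750}{-141} - 69247 = - \frac{1 - 54756 + 87750}{141} - 69247 = \left(- \frac{1}{141}\right) 32995 - 69247 = - \frac{32995}{141} - 69247 = - \frac{9796822}{141}$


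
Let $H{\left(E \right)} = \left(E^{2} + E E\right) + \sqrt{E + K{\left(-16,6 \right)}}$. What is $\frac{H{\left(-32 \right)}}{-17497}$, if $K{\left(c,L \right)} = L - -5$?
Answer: $- \frac{2048}{17497} - \frac{i \sqrt{21}}{17497} \approx -0.11705 - 0.00026191 i$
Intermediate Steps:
$K{\left(c,L \right)} = 5 + L$ ($K{\left(c,L \right)} = L + 5 = 5 + L$)
$H{\left(E \right)} = \sqrt{11 + E} + 2 E^{2}$ ($H{\left(E \right)} = \left(E^{2} + E E\right) + \sqrt{E + \left(5 + 6\right)} = \left(E^{2} + E^{2}\right) + \sqrt{E + 11} = 2 E^{2} + \sqrt{11 + E} = \sqrt{11 + E} + 2 E^{2}$)
$\frac{H{\left(-32 \right)}}{-17497} = \frac{\sqrt{11 - 32} + 2 \left(-32\right)^{2}}{-17497} = \left(\sqrt{-21} + 2 \cdot 1024\right) \left(- \frac{1}{17497}\right) = \left(i \sqrt{21} + 2048\right) \left(- \frac{1}{17497}\right) = \left(2048 + i \sqrt{21}\right) \left(- \frac{1}{17497}\right) = - \frac{2048}{17497} - \frac{i \sqrt{21}}{17497}$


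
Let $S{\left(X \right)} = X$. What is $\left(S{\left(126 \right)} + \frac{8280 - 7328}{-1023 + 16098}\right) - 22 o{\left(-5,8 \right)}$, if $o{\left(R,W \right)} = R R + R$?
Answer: $- \frac{4732598}{15075} \approx -313.94$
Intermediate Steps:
$o{\left(R,W \right)} = R + R^{2}$ ($o{\left(R,W \right)} = R^{2} + R = R + R^{2}$)
$\left(S{\left(126 \right)} + \frac{8280 - 7328}{-1023 + 16098}\right) - 22 o{\left(-5,8 \right)} = \left(126 + \frac{8280 - 7328}{-1023 + 16098}\right) - 22 \left(- 5 \left(1 - 5\right)\right) = \left(126 + \frac{952}{15075}\right) - 22 \left(\left(-5\right) \left(-4\right)\right) = \left(126 + 952 \cdot \frac{1}{15075}\right) - 440 = \left(126 + \frac{952}{15075}\right) - 440 = \frac{1900402}{15075} - 440 = - \frac{4732598}{15075}$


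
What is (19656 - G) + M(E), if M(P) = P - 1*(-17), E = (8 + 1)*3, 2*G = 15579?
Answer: 23821/2 ≈ 11911.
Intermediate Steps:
G = 15579/2 (G = (1/2)*15579 = 15579/2 ≈ 7789.5)
E = 27 (E = 9*3 = 27)
M(P) = 17 + P (M(P) = P + 17 = 17 + P)
(19656 - G) + M(E) = (19656 - 1*15579/2) + (17 + 27) = (19656 - 15579/2) + 44 = 23733/2 + 44 = 23821/2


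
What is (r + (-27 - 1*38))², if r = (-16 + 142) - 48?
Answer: 169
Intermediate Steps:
r = 78 (r = 126 - 48 = 78)
(r + (-27 - 1*38))² = (78 + (-27 - 1*38))² = (78 + (-27 - 38))² = (78 - 65)² = 13² = 169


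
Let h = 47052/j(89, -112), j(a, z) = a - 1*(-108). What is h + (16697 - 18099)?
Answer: -229142/197 ≈ -1163.2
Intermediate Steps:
j(a, z) = 108 + a (j(a, z) = a + 108 = 108 + a)
h = 47052/197 (h = 47052/(108 + 89) = 47052/197 ≈ 238.84)
h + (16697 - 18099) = 47052/197 + (16697 - 18099) = 47052/197 - 1402 = -229142/197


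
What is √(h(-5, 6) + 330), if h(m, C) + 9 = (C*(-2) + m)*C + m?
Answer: √214 ≈ 14.629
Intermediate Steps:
h(m, C) = -9 + m + C*(m - 2*C) (h(m, C) = -9 + ((C*(-2) + m)*C + m) = -9 + ((-2*C + m)*C + m) = -9 + ((m - 2*C)*C + m) = -9 + (C*(m - 2*C) + m) = -9 + (m + C*(m - 2*C)) = -9 + m + C*(m - 2*C))
√(h(-5, 6) + 330) = √((-9 - 5 - 2*6² + 6*(-5)) + 330) = √((-9 - 5 - 2*36 - 30) + 330) = √((-9 - 5 - 72 - 30) + 330) = √(-116 + 330) = √214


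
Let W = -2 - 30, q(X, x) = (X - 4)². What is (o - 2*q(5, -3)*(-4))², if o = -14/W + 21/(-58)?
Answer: 14040009/215296 ≈ 65.213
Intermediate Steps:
q(X, x) = (-4 + X)²
W = -32
o = 35/464 (o = -14/(-32) + 21/(-58) = -14*(-1/32) + 21*(-1/58) = 7/16 - 21/58 = 35/464 ≈ 0.075431)
(o - 2*q(5, -3)*(-4))² = (35/464 - 2*(-4 + 5)²*(-4))² = (35/464 - 2*1²*(-4))² = (35/464 - 2*1*(-4))² = (35/464 - 2*(-4))² = (35/464 + 8)² = (3747/464)² = 14040009/215296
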